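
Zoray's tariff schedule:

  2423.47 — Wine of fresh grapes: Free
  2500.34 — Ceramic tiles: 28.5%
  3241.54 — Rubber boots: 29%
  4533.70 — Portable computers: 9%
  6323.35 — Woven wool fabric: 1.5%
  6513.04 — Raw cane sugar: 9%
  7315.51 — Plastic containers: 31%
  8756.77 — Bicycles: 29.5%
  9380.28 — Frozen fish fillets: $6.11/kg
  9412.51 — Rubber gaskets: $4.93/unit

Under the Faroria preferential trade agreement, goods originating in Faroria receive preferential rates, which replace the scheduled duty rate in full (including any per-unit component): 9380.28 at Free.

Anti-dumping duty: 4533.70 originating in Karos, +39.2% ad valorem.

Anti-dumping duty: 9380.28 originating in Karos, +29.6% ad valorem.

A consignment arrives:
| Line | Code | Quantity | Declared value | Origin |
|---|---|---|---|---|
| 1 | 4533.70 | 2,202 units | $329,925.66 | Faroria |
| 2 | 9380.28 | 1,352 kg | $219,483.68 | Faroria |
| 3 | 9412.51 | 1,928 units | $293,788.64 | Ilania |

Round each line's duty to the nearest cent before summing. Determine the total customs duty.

$39,198.35

Line 1 (4533.70, Faroria, 2,202 units, $329,925.66):
Base rate for 4533.70 is 9%.
Origin Faroria is the FTA partner but 4533.70 is not on the preference list; base rate stands.
The additional-duty order on 4533.70 targets Karos, not Faroria; it does not apply.
Duty = $329,925.66 × 9% = $29,693.31.
Line 2 (9380.28, Faroria, 1,352 kg, $219,483.68):
Base rate for 9380.28 is $6.11/kg.
Origin Faroria qualifies under the Zoray–Faroria agreement and 9380.28 is covered: preferential rate Free applies instead.
The additional-duty order on 9380.28 targets Karos, not Faroria; it does not apply.
Duty = $219,483.68 × 0% = $0.00.
Line 3 (9412.51, Ilania, 1,928 units, $293,788.64):
Base rate for 9412.51 is $4.93/unit.
Duty = 1,928 × $4.93 = $9,505.04.
Total = $29,693.31 + $0.00 + $9,505.04 = $39,198.35.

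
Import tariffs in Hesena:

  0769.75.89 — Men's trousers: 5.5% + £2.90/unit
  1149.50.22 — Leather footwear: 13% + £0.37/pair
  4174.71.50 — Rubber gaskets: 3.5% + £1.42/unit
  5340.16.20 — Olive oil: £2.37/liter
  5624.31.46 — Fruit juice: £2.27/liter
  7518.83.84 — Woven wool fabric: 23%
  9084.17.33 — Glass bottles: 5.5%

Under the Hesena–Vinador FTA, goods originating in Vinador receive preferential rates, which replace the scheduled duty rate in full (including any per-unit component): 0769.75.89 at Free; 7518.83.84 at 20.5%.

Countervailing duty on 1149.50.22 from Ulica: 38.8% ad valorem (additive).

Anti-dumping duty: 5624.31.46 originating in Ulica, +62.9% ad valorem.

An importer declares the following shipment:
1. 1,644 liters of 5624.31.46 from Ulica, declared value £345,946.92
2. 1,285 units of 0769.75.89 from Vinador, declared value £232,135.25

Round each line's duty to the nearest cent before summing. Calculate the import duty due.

£221,332.49

Line 1 (5624.31.46, Ulica, 1,644 liters, £345,946.92):
Base rate for 5624.31.46 is £2.27/liter.
Additional duty on 5624.31.46 from Ulica: +62.9% ad valorem. Applied ad valorem rate = 62.9%.
Duty = £345,946.92 × 62.9% + 1,644 × £2.27 = £221,332.49.
Line 2 (0769.75.89, Vinador, 1,285 units, £232,135.25):
Base rate for 0769.75.89 is 5.5% + £2.90/unit.
Origin Vinador qualifies under the Hesena–Vinador agreement and 0769.75.89 is covered: preferential rate Free applies instead.
Duty = £232,135.25 × 0% = £0.00.
Total = £221,332.49 + £0.00 = £221,332.49.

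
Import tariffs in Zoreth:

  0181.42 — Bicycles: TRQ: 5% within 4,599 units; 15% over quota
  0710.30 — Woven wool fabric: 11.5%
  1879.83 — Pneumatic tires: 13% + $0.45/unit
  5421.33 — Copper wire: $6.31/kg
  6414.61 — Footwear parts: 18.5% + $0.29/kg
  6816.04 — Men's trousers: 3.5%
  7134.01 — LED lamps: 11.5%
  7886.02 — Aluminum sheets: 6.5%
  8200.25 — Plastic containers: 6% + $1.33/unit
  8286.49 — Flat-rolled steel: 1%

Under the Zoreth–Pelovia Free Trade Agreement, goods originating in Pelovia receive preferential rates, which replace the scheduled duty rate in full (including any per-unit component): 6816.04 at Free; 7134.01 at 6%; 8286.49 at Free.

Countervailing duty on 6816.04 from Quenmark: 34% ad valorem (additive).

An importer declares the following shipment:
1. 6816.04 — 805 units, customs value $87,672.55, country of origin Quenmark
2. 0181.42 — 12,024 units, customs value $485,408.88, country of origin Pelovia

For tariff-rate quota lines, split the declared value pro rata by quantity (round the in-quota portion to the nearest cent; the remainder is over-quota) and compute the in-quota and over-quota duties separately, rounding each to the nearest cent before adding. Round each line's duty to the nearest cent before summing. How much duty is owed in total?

Line 1 (6816.04, Quenmark, 805 units, $87,672.55):
Base rate for 6816.04 is 3.5%.
6816.04 has an FTA preferential rate, but origin Quenmark is not Pelovia; base rate stands.
Additional duty on 6816.04 from Quenmark: +34%. Applied ad valorem rate: 3.5% + 34% = 37.5%.
Duty = $87,672.55 × 37.5% = $32,877.21.
Line 2 (0181.42, Pelovia, 12,024 units, $485,408.88):
Code 0181.42 is under a tariff-rate quota (threshold 4,599 units). In-quota: 4,599 units at 5%; over-quota: 7,425 units at 15%.
Pro-rata value split: in-quota = $485,408.88 × 4,599/12,024 = $185,661.63; over-quota = $485,408.88 − $185,661.63 = $299,747.25.
In-quota duty = $185,661.63 × 5% = $9,283.08. Over-quota duty = $299,747.25 × 15% = $44,962.09.
Line duty = $9,283.08 + $44,962.09 = $54,245.17.
Total = $32,877.21 + $54,245.17 = $87,122.38.

$87,122.38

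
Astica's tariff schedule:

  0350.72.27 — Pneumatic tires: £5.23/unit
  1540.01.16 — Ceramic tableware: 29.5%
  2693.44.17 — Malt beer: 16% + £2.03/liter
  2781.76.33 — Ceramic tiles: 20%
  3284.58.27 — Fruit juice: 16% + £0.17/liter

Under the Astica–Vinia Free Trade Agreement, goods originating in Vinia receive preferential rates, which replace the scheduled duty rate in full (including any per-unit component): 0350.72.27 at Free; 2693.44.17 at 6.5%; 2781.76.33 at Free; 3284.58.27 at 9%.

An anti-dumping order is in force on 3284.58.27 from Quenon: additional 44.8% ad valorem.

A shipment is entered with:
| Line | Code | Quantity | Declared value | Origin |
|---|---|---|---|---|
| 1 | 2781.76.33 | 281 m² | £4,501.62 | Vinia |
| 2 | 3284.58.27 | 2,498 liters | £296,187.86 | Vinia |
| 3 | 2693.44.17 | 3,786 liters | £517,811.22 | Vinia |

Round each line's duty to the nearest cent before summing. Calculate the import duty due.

Line 1 (2781.76.33, Vinia, 281 m², £4,501.62):
Base rate for 2781.76.33 is 20%.
Origin Vinia qualifies under the Astica–Vinia agreement and 2781.76.33 is covered: preferential rate Free applies instead.
Duty = £4,501.62 × 0% = £0.00.
Line 2 (3284.58.27, Vinia, 2,498 liters, £296,187.86):
Base rate for 3284.58.27 is 16% + £0.17/liter.
Origin Vinia qualifies under the Astica–Vinia agreement and 3284.58.27 is covered: preferential rate 9% applies instead.
The additional-duty order on 3284.58.27 targets Quenon, not Vinia; it does not apply.
Duty = £296,187.86 × 9% = £26,656.91.
Line 3 (2693.44.17, Vinia, 3,786 liters, £517,811.22):
Base rate for 2693.44.17 is 16% + £2.03/liter.
Origin Vinia qualifies under the Astica–Vinia agreement and 2693.44.17 is covered: preferential rate 6.5% applies instead.
Duty = £517,811.22 × 6.5% = £33,657.73.
Total = £0.00 + £26,656.91 + £33,657.73 = £60,314.64.

£60,314.64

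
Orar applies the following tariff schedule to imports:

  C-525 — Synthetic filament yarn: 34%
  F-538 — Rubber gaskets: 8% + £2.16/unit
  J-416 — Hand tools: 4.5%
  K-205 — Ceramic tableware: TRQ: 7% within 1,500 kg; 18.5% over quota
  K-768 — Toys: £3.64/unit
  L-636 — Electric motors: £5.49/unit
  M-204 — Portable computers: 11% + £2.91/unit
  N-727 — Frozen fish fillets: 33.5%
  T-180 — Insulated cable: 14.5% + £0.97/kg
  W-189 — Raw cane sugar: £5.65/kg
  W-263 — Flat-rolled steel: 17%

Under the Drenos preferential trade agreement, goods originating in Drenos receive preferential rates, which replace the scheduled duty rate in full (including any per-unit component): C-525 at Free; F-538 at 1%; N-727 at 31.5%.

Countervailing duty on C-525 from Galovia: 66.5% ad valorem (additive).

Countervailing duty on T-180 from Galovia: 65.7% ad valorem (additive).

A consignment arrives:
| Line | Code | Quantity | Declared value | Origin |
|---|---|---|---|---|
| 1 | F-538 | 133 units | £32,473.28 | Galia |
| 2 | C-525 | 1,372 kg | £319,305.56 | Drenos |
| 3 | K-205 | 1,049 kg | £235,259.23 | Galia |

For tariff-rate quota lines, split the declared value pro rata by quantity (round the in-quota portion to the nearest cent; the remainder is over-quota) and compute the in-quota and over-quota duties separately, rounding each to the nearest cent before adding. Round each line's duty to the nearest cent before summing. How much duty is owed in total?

Line 1 (F-538, Galia, 133 units, £32,473.28):
Base rate for F-538 is 8% + £2.16/unit.
F-538 has an FTA preferential rate, but origin Galia is not Drenos; base rate stands.
Duty = £32,473.28 × 8% + 133 × £2.16 = £2,885.14.
Line 2 (C-525, Drenos, 1,372 kg, £319,305.56):
Base rate for C-525 is 34%.
Origin Drenos qualifies under the Orar–Drenos agreement and C-525 is covered: preferential rate Free applies instead.
The additional-duty order on C-525 targets Galovia, not Drenos; it does not apply.
Duty = £319,305.56 × 0% = £0.00.
Line 3 (K-205, Galia, 1,049 kg, £235,259.23):
Code K-205 is under a tariff-rate quota (threshold 1,500 kg). Quantity 1,049 kg is within the quota, so the in-quota rate 7% applies to the full value.
Duty = £235,259.23 × 7% = £16,468.15.
Total = £2,885.14 + £0.00 + £16,468.15 = £19,353.29.

£19,353.29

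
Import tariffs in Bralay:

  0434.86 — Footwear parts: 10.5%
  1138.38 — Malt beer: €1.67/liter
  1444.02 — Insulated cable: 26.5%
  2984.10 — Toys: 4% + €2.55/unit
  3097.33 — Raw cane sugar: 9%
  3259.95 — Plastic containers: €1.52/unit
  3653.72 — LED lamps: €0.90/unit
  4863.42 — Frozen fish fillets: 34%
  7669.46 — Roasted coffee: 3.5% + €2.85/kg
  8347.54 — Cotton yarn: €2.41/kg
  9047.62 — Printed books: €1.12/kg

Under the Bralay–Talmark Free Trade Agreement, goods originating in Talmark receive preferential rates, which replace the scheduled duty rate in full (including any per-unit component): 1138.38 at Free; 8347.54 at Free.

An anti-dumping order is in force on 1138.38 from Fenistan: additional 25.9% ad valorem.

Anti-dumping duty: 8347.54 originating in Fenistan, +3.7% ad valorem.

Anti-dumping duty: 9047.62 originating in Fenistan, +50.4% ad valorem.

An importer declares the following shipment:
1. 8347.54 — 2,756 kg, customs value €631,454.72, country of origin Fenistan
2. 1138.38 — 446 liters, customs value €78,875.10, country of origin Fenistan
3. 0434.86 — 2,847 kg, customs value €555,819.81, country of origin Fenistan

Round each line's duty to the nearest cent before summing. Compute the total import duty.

€109,540.33

Line 1 (8347.54, Fenistan, 2,756 kg, €631,454.72):
Base rate for 8347.54 is €2.41/kg.
8347.54 has an FTA preferential rate, but origin Fenistan is not Talmark; base rate stands.
Additional duty on 8347.54 from Fenistan: +3.7% ad valorem. Applied ad valorem rate = 3.7%.
Duty = €631,454.72 × 3.7% + 2,756 × €2.41 = €30,005.78.
Line 2 (1138.38, Fenistan, 446 liters, €78,875.10):
Base rate for 1138.38 is €1.67/liter.
1138.38 has an FTA preferential rate, but origin Fenistan is not Talmark; base rate stands.
Additional duty on 1138.38 from Fenistan: +25.9% ad valorem. Applied ad valorem rate = 25.9%.
Duty = €78,875.10 × 25.9% + 446 × €1.67 = €21,173.47.
Line 3 (0434.86, Fenistan, 2,847 kg, €555,819.81):
Base rate for 0434.86 is 10.5%.
Duty = €555,819.81 × 10.5% = €58,361.08.
Total = €30,005.78 + €21,173.47 + €58,361.08 = €109,540.33.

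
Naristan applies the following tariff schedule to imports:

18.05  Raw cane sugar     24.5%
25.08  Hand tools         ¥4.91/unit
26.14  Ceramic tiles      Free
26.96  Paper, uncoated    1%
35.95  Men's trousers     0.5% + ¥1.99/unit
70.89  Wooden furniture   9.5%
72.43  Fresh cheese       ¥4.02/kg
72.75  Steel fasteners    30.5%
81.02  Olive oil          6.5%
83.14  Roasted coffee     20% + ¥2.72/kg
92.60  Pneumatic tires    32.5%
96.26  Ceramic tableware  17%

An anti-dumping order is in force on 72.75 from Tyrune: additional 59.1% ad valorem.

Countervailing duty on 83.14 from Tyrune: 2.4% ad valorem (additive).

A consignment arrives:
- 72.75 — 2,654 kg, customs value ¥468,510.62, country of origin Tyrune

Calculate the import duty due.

¥419,785.52

Line 1 (72.75, Tyrune, 2,654 kg, ¥468,510.62):
Base rate for 72.75 is 30.5%.
Additional duty on 72.75 from Tyrune: +59.1%. Applied ad valorem rate: 30.5% + 59.1% = 89.6%.
Duty = ¥468,510.62 × 89.6% = ¥419,785.52.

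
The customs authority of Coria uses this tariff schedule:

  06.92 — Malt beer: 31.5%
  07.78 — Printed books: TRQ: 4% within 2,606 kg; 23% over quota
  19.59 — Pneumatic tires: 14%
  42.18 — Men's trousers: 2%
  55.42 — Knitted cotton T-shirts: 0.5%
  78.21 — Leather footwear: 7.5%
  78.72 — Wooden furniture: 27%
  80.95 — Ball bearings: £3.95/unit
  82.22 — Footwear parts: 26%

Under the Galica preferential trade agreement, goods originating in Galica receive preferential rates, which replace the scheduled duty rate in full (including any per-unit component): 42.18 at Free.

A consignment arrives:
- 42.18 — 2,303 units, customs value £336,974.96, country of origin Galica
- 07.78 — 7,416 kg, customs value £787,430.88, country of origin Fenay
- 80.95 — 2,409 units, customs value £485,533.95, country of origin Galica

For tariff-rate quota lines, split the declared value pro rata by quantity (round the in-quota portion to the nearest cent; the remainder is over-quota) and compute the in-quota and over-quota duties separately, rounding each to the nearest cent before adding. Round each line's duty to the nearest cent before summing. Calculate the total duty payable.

Line 1 (42.18, Galica, 2,303 units, £336,974.96):
Base rate for 42.18 is 2%.
Origin Galica qualifies under the Coria–Galica agreement and 42.18 is covered: preferential rate Free applies instead.
Duty = £336,974.96 × 0% = £0.00.
Line 2 (07.78, Fenay, 7,416 kg, £787,430.88):
Code 07.78 is under a tariff-rate quota (threshold 2,606 kg). In-quota: 2,606 kg at 4%; over-quota: 4,810 kg at 23%.
Pro-rata value split: in-quota = £787,430.88 × 2,606/7,416 = £276,705.08; over-quota = £787,430.88 − £276,705.08 = £510,725.80.
In-quota duty = £276,705.08 × 4% = £11,068.20. Over-quota duty = £510,725.80 × 23% = £117,466.93.
Line duty = £11,068.20 + £117,466.93 = £128,535.13.
Line 3 (80.95, Galica, 2,409 units, £485,533.95):
Base rate for 80.95 is £3.95/unit.
Origin Galica is the FTA partner but 80.95 is not on the preference list; base rate stands.
Duty = 2,409 × £3.95 = £9,515.55.
Total = £0.00 + £128,535.13 + £9,515.55 = £138,050.68.

£138,050.68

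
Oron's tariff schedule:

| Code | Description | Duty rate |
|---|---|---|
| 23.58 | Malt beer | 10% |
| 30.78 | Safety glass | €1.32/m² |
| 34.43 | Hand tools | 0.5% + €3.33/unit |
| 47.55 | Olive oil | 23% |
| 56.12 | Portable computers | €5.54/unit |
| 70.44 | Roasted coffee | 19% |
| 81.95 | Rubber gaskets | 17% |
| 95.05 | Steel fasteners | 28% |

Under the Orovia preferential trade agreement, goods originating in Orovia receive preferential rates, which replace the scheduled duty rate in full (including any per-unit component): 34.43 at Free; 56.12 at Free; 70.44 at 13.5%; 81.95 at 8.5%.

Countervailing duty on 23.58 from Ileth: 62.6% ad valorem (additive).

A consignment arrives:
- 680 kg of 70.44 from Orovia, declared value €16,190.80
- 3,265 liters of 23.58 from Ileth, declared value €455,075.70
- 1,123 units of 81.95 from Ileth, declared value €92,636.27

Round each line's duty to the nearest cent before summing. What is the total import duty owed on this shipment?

€348,318.89

Line 1 (70.44, Orovia, 680 kg, €16,190.80):
Base rate for 70.44 is 19%.
Origin Orovia qualifies under the Oron–Orovia agreement and 70.44 is covered: preferential rate 13.5% applies instead.
Duty = €16,190.80 × 13.5% = €2,185.76.
Line 2 (23.58, Ileth, 3,265 liters, €455,075.70):
Base rate for 23.58 is 10%.
Additional duty on 23.58 from Ileth: +62.6%. Applied ad valorem rate: 10% + 62.6% = 72.6%.
Duty = €455,075.70 × 72.6% = €330,384.96.
Line 3 (81.95, Ileth, 1,123 units, €92,636.27):
Base rate for 81.95 is 17%.
81.95 has an FTA preferential rate, but origin Ileth is not Orovia; base rate stands.
Duty = €92,636.27 × 17% = €15,748.17.
Total = €2,185.76 + €330,384.96 + €15,748.17 = €348,318.89.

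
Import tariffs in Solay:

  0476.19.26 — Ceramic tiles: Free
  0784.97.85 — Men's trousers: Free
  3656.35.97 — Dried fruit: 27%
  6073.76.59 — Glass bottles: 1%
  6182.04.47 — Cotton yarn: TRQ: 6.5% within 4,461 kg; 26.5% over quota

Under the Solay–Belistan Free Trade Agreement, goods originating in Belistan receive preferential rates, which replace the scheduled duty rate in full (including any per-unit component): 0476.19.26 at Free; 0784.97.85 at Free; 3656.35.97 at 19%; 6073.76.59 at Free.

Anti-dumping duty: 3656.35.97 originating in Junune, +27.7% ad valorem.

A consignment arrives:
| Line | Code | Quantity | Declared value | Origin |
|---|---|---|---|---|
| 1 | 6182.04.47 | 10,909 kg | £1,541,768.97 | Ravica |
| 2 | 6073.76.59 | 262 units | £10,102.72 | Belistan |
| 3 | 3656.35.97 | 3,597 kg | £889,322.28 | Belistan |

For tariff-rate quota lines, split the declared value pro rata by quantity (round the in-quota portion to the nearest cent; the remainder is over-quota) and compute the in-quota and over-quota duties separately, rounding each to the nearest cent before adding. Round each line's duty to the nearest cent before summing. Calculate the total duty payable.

£451,445.38

Line 1 (6182.04.47, Ravica, 10,909 kg, £1,541,768.97):
Code 6182.04.47 is under a tariff-rate quota (threshold 4,461 kg). In-quota: 4,461 kg at 6.5%; over-quota: 6,448 kg at 26.5%.
Pro-rata value split: in-quota = £1,541,768.97 × 4,461/10,909 = £630,473.13; over-quota = £1,541,768.97 − £630,473.13 = £911,295.84.
In-quota duty = £630,473.13 × 6.5% = £40,980.75. Over-quota duty = £911,295.84 × 26.5% = £241,493.40.
Line duty = £40,980.75 + £241,493.40 = £282,474.15.
Line 2 (6073.76.59, Belistan, 262 units, £10,102.72):
Base rate for 6073.76.59 is 1%.
Origin Belistan qualifies under the Solay–Belistan agreement and 6073.76.59 is covered: preferential rate Free applies instead.
Duty = £10,102.72 × 0% = £0.00.
Line 3 (3656.35.97, Belistan, 3,597 kg, £889,322.28):
Base rate for 3656.35.97 is 27%.
Origin Belistan qualifies under the Solay–Belistan agreement and 3656.35.97 is covered: preferential rate 19% applies instead.
The additional-duty order on 3656.35.97 targets Junune, not Belistan; it does not apply.
Duty = £889,322.28 × 19% = £168,971.23.
Total = £282,474.15 + £0.00 + £168,971.23 = £451,445.38.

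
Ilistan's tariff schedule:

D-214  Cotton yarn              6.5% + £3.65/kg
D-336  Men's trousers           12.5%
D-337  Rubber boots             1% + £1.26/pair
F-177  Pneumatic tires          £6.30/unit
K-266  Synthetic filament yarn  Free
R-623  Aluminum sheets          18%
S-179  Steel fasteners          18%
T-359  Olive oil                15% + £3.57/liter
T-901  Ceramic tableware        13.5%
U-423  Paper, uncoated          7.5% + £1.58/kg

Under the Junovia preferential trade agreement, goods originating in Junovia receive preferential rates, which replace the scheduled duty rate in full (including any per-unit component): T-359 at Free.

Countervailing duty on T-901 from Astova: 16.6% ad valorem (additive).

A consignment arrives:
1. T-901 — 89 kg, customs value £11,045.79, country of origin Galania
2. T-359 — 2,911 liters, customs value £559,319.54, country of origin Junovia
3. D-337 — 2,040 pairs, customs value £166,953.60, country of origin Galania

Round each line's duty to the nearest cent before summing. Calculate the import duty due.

Line 1 (T-901, Galania, 89 kg, £11,045.79):
Base rate for T-901 is 13.5%.
The additional-duty order on T-901 targets Astova, not Galania; it does not apply.
Duty = £11,045.79 × 13.5% = £1,491.18.
Line 2 (T-359, Junovia, 2,911 liters, £559,319.54):
Base rate for T-359 is 15% + £3.57/liter.
Origin Junovia qualifies under the Ilistan–Junovia agreement and T-359 is covered: preferential rate Free applies instead.
Duty = £559,319.54 × 0% = £0.00.
Line 3 (D-337, Galania, 2,040 pairs, £166,953.60):
Base rate for D-337 is 1% + £1.26/pair.
Duty = £166,953.60 × 1% + 2,040 × £1.26 = £4,239.94.
Total = £1,491.18 + £0.00 + £4,239.94 = £5,731.12.

£5,731.12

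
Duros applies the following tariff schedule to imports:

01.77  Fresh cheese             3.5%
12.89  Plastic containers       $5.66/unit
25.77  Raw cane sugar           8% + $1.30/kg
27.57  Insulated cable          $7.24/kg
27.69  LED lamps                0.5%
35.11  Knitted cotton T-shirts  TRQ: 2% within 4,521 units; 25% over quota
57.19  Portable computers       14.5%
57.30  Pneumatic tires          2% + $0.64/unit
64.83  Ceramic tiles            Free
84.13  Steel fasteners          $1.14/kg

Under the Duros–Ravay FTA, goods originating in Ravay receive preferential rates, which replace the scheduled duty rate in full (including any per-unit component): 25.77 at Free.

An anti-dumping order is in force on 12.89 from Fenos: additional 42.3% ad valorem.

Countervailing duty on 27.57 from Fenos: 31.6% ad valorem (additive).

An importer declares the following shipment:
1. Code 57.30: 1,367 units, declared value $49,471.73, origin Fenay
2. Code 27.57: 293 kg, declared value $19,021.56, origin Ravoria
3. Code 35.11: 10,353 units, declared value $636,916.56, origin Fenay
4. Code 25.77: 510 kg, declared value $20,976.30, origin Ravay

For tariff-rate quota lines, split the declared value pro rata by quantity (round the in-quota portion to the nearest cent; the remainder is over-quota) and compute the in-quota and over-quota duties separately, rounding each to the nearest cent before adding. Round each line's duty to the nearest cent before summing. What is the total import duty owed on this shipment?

Line 1 (57.30, Fenay, 1,367 units, $49,471.73):
Base rate for 57.30 is 2% + $0.64/unit.
Duty = $49,471.73 × 2% + 1,367 × $0.64 = $1,864.31.
Line 2 (27.57, Ravoria, 293 kg, $19,021.56):
Base rate for 27.57 is $7.24/kg.
The additional-duty order on 27.57 targets Fenos, not Ravoria; it does not apply.
Duty = 293 × $7.24 = $2,121.32.
Line 3 (35.11, Fenay, 10,353 units, $636,916.56):
Code 35.11 is under a tariff-rate quota (threshold 4,521 units). In-quota: 4,521 units at 2%; over-quota: 5,832 units at 25%.
Pro-rata value split: in-quota = $636,916.56 × 4,521/10,353 = $278,131.92; over-quota = $636,916.56 − $278,131.92 = $358,784.64.
In-quota duty = $278,131.92 × 2% = $5,562.64. Over-quota duty = $358,784.64 × 25% = $89,696.16.
Line duty = $5,562.64 + $89,696.16 = $95,258.80.
Line 4 (25.77, Ravay, 510 kg, $20,976.30):
Base rate for 25.77 is 8% + $1.30/kg.
Origin Ravay qualifies under the Duros–Ravay agreement and 25.77 is covered: preferential rate Free applies instead.
Duty = $20,976.30 × 0% = $0.00.
Total = $1,864.31 + $2,121.32 + $95,258.80 + $0.00 = $99,244.43.

$99,244.43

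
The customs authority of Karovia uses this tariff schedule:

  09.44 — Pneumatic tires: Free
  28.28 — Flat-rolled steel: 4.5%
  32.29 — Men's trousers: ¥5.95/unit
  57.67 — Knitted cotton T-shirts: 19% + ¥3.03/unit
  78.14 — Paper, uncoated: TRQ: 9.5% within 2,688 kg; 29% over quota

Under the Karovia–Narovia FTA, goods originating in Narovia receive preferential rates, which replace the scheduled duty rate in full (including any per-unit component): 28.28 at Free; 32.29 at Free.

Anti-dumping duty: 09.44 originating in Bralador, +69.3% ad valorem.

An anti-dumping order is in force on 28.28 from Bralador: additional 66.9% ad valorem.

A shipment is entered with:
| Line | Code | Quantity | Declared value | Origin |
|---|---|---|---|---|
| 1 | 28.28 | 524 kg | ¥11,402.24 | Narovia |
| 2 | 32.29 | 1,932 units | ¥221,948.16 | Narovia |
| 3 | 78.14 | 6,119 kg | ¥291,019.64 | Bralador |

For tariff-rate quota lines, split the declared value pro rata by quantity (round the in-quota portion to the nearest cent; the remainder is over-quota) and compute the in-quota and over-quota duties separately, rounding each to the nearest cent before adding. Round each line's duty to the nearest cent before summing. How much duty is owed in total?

Line 1 (28.28, Narovia, 524 kg, ¥11,402.24):
Base rate for 28.28 is 4.5%.
Origin Narovia qualifies under the Karovia–Narovia agreement and 28.28 is covered: preferential rate Free applies instead.
The additional-duty order on 28.28 targets Bralador, not Narovia; it does not apply.
Duty = ¥11,402.24 × 0% = ¥0.00.
Line 2 (32.29, Narovia, 1,932 units, ¥221,948.16):
Base rate for 32.29 is ¥5.95/unit.
Origin Narovia qualifies under the Karovia–Narovia agreement and 32.29 is covered: preferential rate Free applies instead.
Duty = ¥221,948.16 × 0% = ¥0.00.
Line 3 (78.14, Bralador, 6,119 kg, ¥291,019.64):
Code 78.14 is under a tariff-rate quota (threshold 2,688 kg). In-quota: 2,688 kg at 9.5%; over-quota: 3,431 kg at 29%.
Pro-rata value split: in-quota = ¥291,019.64 × 2,688/6,119 = ¥127,841.28; over-quota = ¥291,019.64 − ¥127,841.28 = ¥163,178.36.
In-quota duty = ¥127,841.28 × 9.5% = ¥12,144.92. Over-quota duty = ¥163,178.36 × 29% = ¥47,321.72.
Line duty = ¥12,144.92 + ¥47,321.72 = ¥59,466.64.
Total = ¥0.00 + ¥0.00 + ¥59,466.64 = ¥59,466.64.

¥59,466.64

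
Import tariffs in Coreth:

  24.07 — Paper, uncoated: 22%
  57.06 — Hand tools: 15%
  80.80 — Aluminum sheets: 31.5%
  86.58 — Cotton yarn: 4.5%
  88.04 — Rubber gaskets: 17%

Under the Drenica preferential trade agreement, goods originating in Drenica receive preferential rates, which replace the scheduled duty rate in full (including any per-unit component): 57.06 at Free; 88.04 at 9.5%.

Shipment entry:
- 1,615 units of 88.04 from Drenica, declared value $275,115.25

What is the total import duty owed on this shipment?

$26,135.95

Line 1 (88.04, Drenica, 1,615 units, $275,115.25):
Base rate for 88.04 is 17%.
Origin Drenica qualifies under the Coreth–Drenica agreement and 88.04 is covered: preferential rate 9.5% applies instead.
Duty = $275,115.25 × 9.5% = $26,135.95.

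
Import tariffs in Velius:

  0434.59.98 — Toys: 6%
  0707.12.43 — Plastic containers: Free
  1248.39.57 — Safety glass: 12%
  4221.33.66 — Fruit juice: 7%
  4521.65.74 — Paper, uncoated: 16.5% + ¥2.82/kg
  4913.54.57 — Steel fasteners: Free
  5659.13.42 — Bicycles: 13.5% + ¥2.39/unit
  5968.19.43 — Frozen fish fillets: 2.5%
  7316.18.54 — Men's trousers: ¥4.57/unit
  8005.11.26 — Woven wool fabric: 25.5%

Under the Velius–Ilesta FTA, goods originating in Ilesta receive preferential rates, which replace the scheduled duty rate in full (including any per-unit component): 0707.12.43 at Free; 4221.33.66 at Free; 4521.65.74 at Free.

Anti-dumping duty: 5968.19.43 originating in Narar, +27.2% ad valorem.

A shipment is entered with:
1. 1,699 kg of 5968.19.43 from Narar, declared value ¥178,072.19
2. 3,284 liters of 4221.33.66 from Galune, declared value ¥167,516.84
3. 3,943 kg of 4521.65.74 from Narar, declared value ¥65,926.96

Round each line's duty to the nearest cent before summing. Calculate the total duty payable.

¥86,610.83

Line 1 (5968.19.43, Narar, 1,699 kg, ¥178,072.19):
Base rate for 5968.19.43 is 2.5%.
Additional duty on 5968.19.43 from Narar: +27.2%. Applied ad valorem rate: 2.5% + 27.2% = 29.7%.
Duty = ¥178,072.19 × 29.7% = ¥52,887.44.
Line 2 (4221.33.66, Galune, 3,284 liters, ¥167,516.84):
Base rate for 4221.33.66 is 7%.
4221.33.66 has an FTA preferential rate, but origin Galune is not Ilesta; base rate stands.
Duty = ¥167,516.84 × 7% = ¥11,726.18.
Line 3 (4521.65.74, Narar, 3,943 kg, ¥65,926.96):
Base rate for 4521.65.74 is 16.5% + ¥2.82/kg.
4521.65.74 has an FTA preferential rate, but origin Narar is not Ilesta; base rate stands.
Duty = ¥65,926.96 × 16.5% + 3,943 × ¥2.82 = ¥21,997.21.
Total = ¥52,887.44 + ¥11,726.18 + ¥21,997.21 = ¥86,610.83.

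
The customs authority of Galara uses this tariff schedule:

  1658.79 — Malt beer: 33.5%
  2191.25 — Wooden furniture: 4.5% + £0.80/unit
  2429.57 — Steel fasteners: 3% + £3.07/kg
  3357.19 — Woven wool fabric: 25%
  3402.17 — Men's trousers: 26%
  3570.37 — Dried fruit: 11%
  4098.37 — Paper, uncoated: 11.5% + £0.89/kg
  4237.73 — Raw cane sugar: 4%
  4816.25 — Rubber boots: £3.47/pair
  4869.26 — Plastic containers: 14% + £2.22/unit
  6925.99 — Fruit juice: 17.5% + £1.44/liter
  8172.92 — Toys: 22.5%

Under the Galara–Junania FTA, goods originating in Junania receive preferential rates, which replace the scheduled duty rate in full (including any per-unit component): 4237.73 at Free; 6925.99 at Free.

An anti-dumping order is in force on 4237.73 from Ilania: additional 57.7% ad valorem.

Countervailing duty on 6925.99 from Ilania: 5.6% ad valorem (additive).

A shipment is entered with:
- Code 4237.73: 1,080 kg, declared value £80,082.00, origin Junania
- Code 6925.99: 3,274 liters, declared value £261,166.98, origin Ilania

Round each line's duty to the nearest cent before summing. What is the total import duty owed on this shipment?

Line 1 (4237.73, Junania, 1,080 kg, £80,082.00):
Base rate for 4237.73 is 4%.
Origin Junania qualifies under the Galara–Junania agreement and 4237.73 is covered: preferential rate Free applies instead.
The additional-duty order on 4237.73 targets Ilania, not Junania; it does not apply.
Duty = £80,082.00 × 0% = £0.00.
Line 2 (6925.99, Ilania, 3,274 liters, £261,166.98):
Base rate for 6925.99 is 17.5% + £1.44/liter.
6925.99 has an FTA preferential rate, but origin Ilania is not Junania; base rate stands.
Additional duty on 6925.99 from Ilania: +5.6%. Applied ad valorem rate: 17.5% + 5.6% = 23.1%.
Duty = £261,166.98 × 23.1% + 3,274 × £1.44 = £65,044.13.
Total = £0.00 + £65,044.13 = £65,044.13.

£65,044.13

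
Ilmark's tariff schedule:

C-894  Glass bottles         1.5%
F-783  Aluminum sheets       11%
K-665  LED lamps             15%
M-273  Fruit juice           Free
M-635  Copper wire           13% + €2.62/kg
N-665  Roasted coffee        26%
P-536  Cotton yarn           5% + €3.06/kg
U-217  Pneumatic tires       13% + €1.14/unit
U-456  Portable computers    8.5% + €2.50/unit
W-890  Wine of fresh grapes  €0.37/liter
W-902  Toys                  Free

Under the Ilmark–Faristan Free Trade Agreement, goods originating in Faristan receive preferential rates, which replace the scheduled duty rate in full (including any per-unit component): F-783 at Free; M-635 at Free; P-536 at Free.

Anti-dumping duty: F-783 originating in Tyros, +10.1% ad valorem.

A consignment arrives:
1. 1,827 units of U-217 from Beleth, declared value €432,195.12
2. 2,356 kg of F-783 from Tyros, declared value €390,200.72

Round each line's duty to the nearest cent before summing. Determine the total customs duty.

Line 1 (U-217, Beleth, 1,827 units, €432,195.12):
Base rate for U-217 is 13% + €1.14/unit.
Duty = €432,195.12 × 13% + 1,827 × €1.14 = €58,268.15.
Line 2 (F-783, Tyros, 2,356 kg, €390,200.72):
Base rate for F-783 is 11%.
F-783 has an FTA preferential rate, but origin Tyros is not Faristan; base rate stands.
Additional duty on F-783 from Tyros: +10.1%. Applied ad valorem rate: 11% + 10.1% = 21.1%.
Duty = €390,200.72 × 21.1% = €82,332.35.
Total = €58,268.15 + €82,332.35 = €140,600.50.

€140,600.50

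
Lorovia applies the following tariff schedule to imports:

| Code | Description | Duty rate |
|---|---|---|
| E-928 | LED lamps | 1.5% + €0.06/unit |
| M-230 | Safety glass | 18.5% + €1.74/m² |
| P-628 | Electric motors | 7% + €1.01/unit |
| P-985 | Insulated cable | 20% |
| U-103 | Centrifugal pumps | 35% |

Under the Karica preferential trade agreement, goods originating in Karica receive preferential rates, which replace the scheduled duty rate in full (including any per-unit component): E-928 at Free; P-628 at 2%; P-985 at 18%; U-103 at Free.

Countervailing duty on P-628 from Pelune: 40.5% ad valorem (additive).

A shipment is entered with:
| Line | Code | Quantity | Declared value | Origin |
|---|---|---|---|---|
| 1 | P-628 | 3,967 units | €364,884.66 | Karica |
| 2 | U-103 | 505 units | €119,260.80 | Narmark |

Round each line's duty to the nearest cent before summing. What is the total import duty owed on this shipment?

Line 1 (P-628, Karica, 3,967 units, €364,884.66):
Base rate for P-628 is 7% + €1.01/unit.
Origin Karica qualifies under the Lorovia–Karica agreement and P-628 is covered: preferential rate 2% applies instead.
The additional-duty order on P-628 targets Pelune, not Karica; it does not apply.
Duty = €364,884.66 × 2% = €7,297.69.
Line 2 (U-103, Narmark, 505 units, €119,260.80):
Base rate for U-103 is 35%.
U-103 has an FTA preferential rate, but origin Narmark is not Karica; base rate stands.
Duty = €119,260.80 × 35% = €41,741.28.
Total = €7,297.69 + €41,741.28 = €49,038.97.

€49,038.97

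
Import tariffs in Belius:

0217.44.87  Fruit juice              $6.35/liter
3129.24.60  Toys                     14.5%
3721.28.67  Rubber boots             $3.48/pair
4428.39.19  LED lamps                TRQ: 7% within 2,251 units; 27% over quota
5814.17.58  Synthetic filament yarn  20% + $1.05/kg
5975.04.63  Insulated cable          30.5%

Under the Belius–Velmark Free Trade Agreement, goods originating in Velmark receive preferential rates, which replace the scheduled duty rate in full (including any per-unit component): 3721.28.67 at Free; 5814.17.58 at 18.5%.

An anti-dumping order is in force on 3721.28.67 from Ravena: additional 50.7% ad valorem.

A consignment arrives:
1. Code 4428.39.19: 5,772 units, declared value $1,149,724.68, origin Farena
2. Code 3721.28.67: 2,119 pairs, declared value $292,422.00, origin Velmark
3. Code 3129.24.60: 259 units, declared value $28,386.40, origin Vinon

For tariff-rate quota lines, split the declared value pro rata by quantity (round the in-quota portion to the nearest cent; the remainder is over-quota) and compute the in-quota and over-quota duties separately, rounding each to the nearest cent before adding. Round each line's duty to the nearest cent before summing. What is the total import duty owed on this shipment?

$224,866.36

Line 1 (4428.39.19, Farena, 5,772 units, $1,149,724.68):
Code 4428.39.19 is under a tariff-rate quota (threshold 2,251 units). In-quota: 2,251 units at 7%; over-quota: 3,521 units at 27%.
Pro-rata value split: in-quota = $1,149,724.68 × 2,251/5,772 = $448,376.69; over-quota = $1,149,724.68 − $448,376.69 = $701,347.99.
In-quota duty = $448,376.69 × 7% = $31,386.37. Over-quota duty = $701,347.99 × 27% = $189,363.96.
Line duty = $31,386.37 + $189,363.96 = $220,750.33.
Line 2 (3721.28.67, Velmark, 2,119 pairs, $292,422.00):
Base rate for 3721.28.67 is $3.48/pair.
Origin Velmark qualifies under the Belius–Velmark agreement and 3721.28.67 is covered: preferential rate Free applies instead.
The additional-duty order on 3721.28.67 targets Ravena, not Velmark; it does not apply.
Duty = $292,422.00 × 0% = $0.00.
Line 3 (3129.24.60, Vinon, 259 units, $28,386.40):
Base rate for 3129.24.60 is 14.5%.
Duty = $28,386.40 × 14.5% = $4,116.03.
Total = $220,750.33 + $0.00 + $4,116.03 = $224,866.36.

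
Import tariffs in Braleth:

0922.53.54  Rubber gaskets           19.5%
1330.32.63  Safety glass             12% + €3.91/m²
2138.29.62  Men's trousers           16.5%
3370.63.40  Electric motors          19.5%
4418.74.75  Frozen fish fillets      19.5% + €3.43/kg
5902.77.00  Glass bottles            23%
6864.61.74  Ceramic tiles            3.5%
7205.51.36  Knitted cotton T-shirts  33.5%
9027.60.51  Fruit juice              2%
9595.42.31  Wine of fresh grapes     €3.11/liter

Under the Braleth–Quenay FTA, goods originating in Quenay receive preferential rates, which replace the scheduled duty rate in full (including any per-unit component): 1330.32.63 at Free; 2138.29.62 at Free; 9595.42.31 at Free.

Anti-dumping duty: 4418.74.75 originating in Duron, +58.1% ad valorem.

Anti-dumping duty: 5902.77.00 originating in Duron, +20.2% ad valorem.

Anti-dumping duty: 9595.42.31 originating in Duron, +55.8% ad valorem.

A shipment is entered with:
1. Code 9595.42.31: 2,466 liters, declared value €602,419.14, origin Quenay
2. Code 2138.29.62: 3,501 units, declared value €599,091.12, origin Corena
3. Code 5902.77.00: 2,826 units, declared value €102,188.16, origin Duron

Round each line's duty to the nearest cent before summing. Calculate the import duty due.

Line 1 (9595.42.31, Quenay, 2,466 liters, €602,419.14):
Base rate for 9595.42.31 is €3.11/liter.
Origin Quenay qualifies under the Braleth–Quenay agreement and 9595.42.31 is covered: preferential rate Free applies instead.
The additional-duty order on 9595.42.31 targets Duron, not Quenay; it does not apply.
Duty = €602,419.14 × 0% = €0.00.
Line 2 (2138.29.62, Corena, 3,501 units, €599,091.12):
Base rate for 2138.29.62 is 16.5%.
2138.29.62 has an FTA preferential rate, but origin Corena is not Quenay; base rate stands.
Duty = €599,091.12 × 16.5% = €98,850.03.
Line 3 (5902.77.00, Duron, 2,826 units, €102,188.16):
Base rate for 5902.77.00 is 23%.
Additional duty on 5902.77.00 from Duron: +20.2%. Applied ad valorem rate: 23% + 20.2% = 43.2%.
Duty = €102,188.16 × 43.2% = €44,145.29.
Total = €0.00 + €98,850.03 + €44,145.29 = €142,995.32.

€142,995.32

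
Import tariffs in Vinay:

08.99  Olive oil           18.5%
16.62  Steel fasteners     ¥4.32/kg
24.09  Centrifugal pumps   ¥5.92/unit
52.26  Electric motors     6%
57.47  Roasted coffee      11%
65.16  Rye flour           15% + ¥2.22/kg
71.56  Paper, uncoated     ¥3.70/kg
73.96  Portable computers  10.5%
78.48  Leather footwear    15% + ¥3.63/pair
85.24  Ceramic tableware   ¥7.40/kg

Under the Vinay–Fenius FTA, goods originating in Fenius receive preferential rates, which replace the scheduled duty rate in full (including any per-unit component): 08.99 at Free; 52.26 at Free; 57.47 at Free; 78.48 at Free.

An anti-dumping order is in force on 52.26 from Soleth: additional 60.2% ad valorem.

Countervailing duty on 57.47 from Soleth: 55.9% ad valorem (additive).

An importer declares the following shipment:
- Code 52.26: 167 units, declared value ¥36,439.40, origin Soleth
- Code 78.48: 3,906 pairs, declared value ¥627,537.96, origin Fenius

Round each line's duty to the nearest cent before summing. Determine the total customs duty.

¥24,122.88

Line 1 (52.26, Soleth, 167 units, ¥36,439.40):
Base rate for 52.26 is 6%.
52.26 has an FTA preferential rate, but origin Soleth is not Fenius; base rate stands.
Additional duty on 52.26 from Soleth: +60.2%. Applied ad valorem rate: 6% + 60.2% = 66.2%.
Duty = ¥36,439.40 × 66.2% = ¥24,122.88.
Line 2 (78.48, Fenius, 3,906 pairs, ¥627,537.96):
Base rate for 78.48 is 15% + ¥3.63/pair.
Origin Fenius qualifies under the Vinay–Fenius agreement and 78.48 is covered: preferential rate Free applies instead.
Duty = ¥627,537.96 × 0% = ¥0.00.
Total = ¥24,122.88 + ¥0.00 = ¥24,122.88.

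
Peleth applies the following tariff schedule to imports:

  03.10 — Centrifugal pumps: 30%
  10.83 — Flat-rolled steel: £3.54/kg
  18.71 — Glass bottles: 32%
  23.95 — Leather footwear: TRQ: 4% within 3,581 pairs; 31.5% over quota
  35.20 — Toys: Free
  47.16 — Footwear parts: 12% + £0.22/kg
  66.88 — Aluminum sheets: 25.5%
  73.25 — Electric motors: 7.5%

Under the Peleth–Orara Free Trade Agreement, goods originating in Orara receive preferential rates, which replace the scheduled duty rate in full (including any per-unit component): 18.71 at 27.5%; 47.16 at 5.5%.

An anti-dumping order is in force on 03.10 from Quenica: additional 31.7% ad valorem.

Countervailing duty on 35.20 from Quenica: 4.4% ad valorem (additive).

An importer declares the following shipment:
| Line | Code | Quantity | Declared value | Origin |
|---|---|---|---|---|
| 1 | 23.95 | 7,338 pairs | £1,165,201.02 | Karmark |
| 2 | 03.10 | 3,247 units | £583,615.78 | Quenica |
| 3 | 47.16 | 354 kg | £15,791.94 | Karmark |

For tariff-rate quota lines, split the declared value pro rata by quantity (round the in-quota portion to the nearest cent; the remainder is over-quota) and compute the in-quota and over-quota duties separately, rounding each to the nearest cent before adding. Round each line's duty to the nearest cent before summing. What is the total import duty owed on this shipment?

£572,729.75

Line 1 (23.95, Karmark, 7,338 pairs, £1,165,201.02):
Code 23.95 is under a tariff-rate quota (threshold 3,581 pairs). In-quota: 3,581 pairs at 4%; over-quota: 3,757 pairs at 31.5%.
Pro-rata value split: in-quota = £1,165,201.02 × 3,581/7,338 = £568,626.99; over-quota = £1,165,201.02 − £568,626.99 = £596,574.03.
In-quota duty = £568,626.99 × 4% = £22,745.08. Over-quota duty = £596,574.03 × 31.5% = £187,920.82.
Line duty = £22,745.08 + £187,920.82 = £210,665.90.
Line 2 (03.10, Quenica, 3,247 units, £583,615.78):
Base rate for 03.10 is 30%.
Additional duty on 03.10 from Quenica: +31.7%. Applied ad valorem rate: 30% + 31.7% = 61.7%.
Duty = £583,615.78 × 61.7% = £360,090.94.
Line 3 (47.16, Karmark, 354 kg, £15,791.94):
Base rate for 47.16 is 12% + £0.22/kg.
47.16 has an FTA preferential rate, but origin Karmark is not Orara; base rate stands.
Duty = £15,791.94 × 12% + 354 × £0.22 = £1,972.91.
Total = £210,665.90 + £360,090.94 + £1,972.91 = £572,729.75.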